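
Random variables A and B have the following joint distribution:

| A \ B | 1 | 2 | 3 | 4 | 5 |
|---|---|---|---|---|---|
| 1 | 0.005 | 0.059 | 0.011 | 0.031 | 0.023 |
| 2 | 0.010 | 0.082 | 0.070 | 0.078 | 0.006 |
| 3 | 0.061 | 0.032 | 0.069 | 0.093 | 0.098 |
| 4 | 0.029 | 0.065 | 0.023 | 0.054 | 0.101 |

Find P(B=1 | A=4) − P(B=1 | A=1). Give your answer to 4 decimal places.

0.0679

P(A=4) = 0.029 + 0.065 + 0.023 + 0.054 + 0.101 = 0.272; P(B=1 | A=4) = 0.029/0.272 = 0.10662.
P(A=1) = 0.005 + 0.059 + 0.011 + 0.031 + 0.023 = 0.129; P(B=1 | A=1) = 0.005/0.129 = 0.03876.
Difference = 0.0679.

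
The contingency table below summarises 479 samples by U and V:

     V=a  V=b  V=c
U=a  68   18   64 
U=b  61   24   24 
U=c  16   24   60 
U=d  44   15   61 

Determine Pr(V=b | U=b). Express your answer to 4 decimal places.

Total with U=b: 61 + 24 + 24 = 109.
P(V=b | U=b) = 24/109 = 0.2202.

0.2202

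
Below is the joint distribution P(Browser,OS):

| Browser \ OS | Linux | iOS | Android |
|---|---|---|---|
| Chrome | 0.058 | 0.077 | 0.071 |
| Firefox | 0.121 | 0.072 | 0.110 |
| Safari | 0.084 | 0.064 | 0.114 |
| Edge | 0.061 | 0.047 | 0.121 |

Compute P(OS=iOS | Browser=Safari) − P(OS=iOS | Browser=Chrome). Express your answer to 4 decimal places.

P(Browser=Safari) = 0.084 + 0.064 + 0.114 = 0.262; P(OS=iOS | Browser=Safari) = 0.064/0.262 = 0.24427.
P(Browser=Chrome) = 0.058 + 0.077 + 0.071 = 0.206; P(OS=iOS | Browser=Chrome) = 0.077/0.206 = 0.37379.
Difference = -0.1295.

-0.1295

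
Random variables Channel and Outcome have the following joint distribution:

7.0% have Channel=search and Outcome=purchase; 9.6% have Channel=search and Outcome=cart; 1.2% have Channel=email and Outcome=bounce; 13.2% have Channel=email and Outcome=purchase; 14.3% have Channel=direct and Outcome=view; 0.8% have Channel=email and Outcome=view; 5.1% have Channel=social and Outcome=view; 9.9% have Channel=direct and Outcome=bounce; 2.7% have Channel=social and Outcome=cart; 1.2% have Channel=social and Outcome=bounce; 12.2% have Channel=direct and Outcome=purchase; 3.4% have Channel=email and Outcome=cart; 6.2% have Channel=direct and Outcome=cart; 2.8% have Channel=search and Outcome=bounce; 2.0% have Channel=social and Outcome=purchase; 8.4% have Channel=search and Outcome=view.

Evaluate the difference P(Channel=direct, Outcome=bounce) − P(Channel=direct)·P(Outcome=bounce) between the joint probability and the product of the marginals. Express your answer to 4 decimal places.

P(Channel=direct) = 0.099 + 0.143 + 0.062 + 0.122 = 0.426.
P(Outcome=bounce) = 0.012 + 0.028 + 0.012 + 0.099 = 0.151.
P(Channel=direct, Outcome=bounce) − P(Channel=direct)P(Outcome=bounce) = 0.099 − 0.426×0.151 = 0.0347.

0.0347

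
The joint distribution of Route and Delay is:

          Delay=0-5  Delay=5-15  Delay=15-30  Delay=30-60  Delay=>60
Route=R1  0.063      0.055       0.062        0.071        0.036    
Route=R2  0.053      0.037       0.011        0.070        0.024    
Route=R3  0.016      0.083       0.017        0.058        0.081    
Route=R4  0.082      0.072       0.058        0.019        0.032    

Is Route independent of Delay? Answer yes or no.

P(Route=R3) = 0.255 and P(Delay=0-5) = 0.214, so their product is 0.05457, but P(Route=R3, Delay=0-5) = 0.016. Since these differ, Route and Delay are not independent.

no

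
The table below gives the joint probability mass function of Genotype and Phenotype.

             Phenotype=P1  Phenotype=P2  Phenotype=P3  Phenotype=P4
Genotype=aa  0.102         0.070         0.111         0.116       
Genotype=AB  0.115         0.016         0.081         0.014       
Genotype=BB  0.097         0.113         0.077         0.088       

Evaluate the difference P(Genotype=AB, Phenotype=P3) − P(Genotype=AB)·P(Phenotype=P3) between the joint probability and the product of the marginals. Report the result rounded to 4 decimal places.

P(Genotype=AB) = 0.115 + 0.016 + 0.081 + 0.014 = 0.226.
P(Phenotype=P3) = 0.111 + 0.081 + 0.077 = 0.269.
P(Genotype=AB, Phenotype=P3) − P(Genotype=AB)P(Phenotype=P3) = 0.081 − 0.226×0.269 = 0.0202.

0.0202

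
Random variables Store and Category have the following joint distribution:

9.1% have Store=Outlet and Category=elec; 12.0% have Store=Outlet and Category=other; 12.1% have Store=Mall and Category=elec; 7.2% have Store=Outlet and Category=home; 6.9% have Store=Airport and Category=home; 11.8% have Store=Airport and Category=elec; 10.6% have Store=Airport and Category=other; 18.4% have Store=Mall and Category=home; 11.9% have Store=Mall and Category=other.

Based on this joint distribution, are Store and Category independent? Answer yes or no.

P(Store=Mall) = 0.424 and P(Category=home) = 0.325, so their product is 0.13780, but P(Store=Mall, Category=home) = 0.184. Since these differ, Store and Category are not independent.

no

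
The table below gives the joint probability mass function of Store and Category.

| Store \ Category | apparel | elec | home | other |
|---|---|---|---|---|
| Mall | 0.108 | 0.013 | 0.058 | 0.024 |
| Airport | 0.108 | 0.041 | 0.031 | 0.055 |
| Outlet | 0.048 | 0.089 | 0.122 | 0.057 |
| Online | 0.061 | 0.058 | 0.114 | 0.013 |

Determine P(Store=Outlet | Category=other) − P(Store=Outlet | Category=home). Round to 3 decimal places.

P(Category=other) = 0.024 + 0.055 + 0.057 + 0.013 = 0.149; P(Store=Outlet | Category=other) = 0.057/0.149 = 0.3826.
P(Category=home) = 0.058 + 0.031 + 0.122 + 0.114 = 0.325; P(Store=Outlet | Category=home) = 0.122/0.325 = 0.3754.
Difference = 0.007.

0.007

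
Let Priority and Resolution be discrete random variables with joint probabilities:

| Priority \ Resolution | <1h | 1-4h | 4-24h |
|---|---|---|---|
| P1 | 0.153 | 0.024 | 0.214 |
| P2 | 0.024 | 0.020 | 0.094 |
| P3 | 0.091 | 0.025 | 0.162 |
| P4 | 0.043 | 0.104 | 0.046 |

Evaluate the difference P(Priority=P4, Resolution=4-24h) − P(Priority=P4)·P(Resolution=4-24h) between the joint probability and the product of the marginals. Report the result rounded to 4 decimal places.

-0.0536

P(Priority=P4) = 0.043 + 0.104 + 0.046 = 0.193.
P(Resolution=4-24h) = 0.214 + 0.094 + 0.162 + 0.046 = 0.516.
P(Priority=P4, Resolution=4-24h) − P(Priority=P4)P(Resolution=4-24h) = 0.046 − 0.193×0.516 = -0.0536.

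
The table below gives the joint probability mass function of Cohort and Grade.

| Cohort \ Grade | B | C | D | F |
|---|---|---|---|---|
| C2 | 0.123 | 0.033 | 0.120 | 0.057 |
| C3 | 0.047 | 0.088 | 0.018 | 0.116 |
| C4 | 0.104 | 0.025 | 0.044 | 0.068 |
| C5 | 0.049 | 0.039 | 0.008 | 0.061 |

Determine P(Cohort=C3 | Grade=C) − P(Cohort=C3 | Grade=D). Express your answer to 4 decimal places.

0.3809

P(Grade=C) = 0.033 + 0.088 + 0.025 + 0.039 = 0.185; P(Cohort=C3 | Grade=C) = 0.088/0.185 = 0.47568.
P(Grade=D) = 0.120 + 0.018 + 0.044 + 0.008 = 0.190; P(Cohort=C3 | Grade=D) = 0.018/0.190 = 0.09474.
Difference = 0.3809.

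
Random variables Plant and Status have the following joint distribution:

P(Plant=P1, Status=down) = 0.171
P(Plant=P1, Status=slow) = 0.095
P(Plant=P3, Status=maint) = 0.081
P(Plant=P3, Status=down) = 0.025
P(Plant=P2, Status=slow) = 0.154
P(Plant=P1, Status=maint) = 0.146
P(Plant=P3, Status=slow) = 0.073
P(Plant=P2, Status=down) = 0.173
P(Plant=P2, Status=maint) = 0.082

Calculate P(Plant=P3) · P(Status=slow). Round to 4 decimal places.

P(Plant=P3) = 0.073 + 0.025 + 0.081 = 0.179.
P(Status=slow) = 0.095 + 0.154 + 0.073 = 0.322.
Product: 0.179 × 0.322 = 0.0576.

0.0576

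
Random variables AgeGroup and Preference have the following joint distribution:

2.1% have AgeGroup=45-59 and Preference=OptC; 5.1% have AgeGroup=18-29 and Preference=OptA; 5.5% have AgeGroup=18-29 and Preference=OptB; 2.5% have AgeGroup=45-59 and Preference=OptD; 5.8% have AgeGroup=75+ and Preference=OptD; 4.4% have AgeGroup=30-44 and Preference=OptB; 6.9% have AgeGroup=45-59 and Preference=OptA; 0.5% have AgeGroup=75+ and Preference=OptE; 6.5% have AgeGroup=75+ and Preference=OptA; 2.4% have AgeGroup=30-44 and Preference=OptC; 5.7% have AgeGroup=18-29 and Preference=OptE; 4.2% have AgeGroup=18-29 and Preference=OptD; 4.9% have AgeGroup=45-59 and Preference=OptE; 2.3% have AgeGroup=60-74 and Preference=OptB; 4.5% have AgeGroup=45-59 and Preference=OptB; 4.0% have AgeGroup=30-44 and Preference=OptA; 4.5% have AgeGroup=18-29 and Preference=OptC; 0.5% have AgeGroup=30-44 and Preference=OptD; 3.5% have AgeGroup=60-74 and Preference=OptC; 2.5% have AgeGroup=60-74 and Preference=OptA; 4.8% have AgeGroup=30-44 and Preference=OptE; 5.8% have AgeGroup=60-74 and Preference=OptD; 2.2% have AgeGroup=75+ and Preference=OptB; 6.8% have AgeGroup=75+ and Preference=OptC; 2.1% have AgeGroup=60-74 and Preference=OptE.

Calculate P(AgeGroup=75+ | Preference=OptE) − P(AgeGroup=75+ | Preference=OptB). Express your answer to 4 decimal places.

-0.0886

P(Preference=OptE) = 0.057 + 0.048 + 0.049 + 0.021 + 0.005 = 0.180; P(AgeGroup=75+ | Preference=OptE) = 0.005/0.180 = 0.02778.
P(Preference=OptB) = 0.055 + 0.044 + 0.045 + 0.023 + 0.022 = 0.189; P(AgeGroup=75+ | Preference=OptB) = 0.022/0.189 = 0.11640.
Difference = -0.0886.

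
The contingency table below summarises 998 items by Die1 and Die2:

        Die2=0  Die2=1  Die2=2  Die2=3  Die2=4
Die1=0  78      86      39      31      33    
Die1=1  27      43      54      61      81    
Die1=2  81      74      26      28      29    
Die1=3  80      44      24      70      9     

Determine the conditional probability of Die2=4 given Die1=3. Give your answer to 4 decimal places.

0.0396

Total with Die1=3: 80 + 44 + 24 + 70 + 9 = 227.
P(Die2=4 | Die1=3) = 9/227 = 0.0396.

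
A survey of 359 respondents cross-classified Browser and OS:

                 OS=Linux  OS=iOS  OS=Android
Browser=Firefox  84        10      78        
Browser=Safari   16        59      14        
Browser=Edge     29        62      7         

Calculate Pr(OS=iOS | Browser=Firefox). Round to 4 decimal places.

Total with Browser=Firefox: 84 + 10 + 78 = 172.
P(OS=iOS | Browser=Firefox) = 10/172 = 0.0581.

0.0581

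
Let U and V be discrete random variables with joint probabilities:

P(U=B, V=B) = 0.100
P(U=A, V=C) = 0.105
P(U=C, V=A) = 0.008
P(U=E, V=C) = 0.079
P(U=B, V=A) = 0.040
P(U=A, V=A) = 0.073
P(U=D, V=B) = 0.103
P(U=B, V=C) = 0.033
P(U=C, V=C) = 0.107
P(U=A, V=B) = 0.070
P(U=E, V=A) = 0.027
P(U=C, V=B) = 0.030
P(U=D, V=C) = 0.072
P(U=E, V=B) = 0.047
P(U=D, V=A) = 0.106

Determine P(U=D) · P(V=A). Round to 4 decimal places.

0.0714

P(U=D) = 0.106 + 0.103 + 0.072 = 0.281.
P(V=A) = 0.073 + 0.040 + 0.008 + 0.106 + 0.027 = 0.254.
Product: 0.281 × 0.254 = 0.0714.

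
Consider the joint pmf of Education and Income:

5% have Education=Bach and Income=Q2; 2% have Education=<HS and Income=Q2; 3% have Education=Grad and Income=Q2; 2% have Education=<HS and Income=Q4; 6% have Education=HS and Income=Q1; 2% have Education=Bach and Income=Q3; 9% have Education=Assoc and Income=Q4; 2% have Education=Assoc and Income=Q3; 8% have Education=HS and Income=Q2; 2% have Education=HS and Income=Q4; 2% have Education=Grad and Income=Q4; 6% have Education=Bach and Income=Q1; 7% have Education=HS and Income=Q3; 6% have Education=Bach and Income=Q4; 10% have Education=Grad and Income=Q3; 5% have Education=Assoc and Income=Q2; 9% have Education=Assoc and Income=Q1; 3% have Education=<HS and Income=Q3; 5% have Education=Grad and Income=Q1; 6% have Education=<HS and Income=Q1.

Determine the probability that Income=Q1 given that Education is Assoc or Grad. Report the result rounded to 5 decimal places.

P(Education=Assoc) = 0.09 + 0.05 + 0.02 + 0.09 = 0.25.
P(Education=Grad) = 0.05 + 0.03 + 0.10 + 0.02 = 0.20.
P(Education ∈ {Assoc, Grad}) = 0.25 + 0.20 = 0.45; P(Income=Q1, Education ∈ {Assoc, Grad}) = 0.09 + 0.05 = 0.14.
P(Income=Q1 | Education ∈ {Assoc, Grad}) = 0.14/0.45 = 0.31111.

0.31111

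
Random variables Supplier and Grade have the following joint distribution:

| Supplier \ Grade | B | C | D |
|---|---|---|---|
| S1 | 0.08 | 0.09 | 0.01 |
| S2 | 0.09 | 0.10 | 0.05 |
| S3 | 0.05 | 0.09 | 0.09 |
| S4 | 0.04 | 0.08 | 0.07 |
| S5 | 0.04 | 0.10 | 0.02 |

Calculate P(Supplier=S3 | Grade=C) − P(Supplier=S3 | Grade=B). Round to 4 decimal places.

P(Grade=C) = 0.09 + 0.10 + 0.09 + 0.08 + 0.10 = 0.46; P(Supplier=S3 | Grade=C) = 0.09/0.46 = 0.19565.
P(Grade=B) = 0.08 + 0.09 + 0.05 + 0.04 + 0.04 = 0.30; P(Supplier=S3 | Grade=B) = 0.05/0.30 = 0.16667.
Difference = 0.0290.

0.0290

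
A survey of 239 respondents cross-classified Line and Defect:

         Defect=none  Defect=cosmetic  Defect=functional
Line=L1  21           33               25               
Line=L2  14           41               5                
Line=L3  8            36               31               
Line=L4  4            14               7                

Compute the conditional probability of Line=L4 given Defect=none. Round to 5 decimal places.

0.08511

Total with Defect=none: 21 + 14 + 8 + 4 = 47.
P(Line=L4 | Defect=none) = 4/47 = 0.08511.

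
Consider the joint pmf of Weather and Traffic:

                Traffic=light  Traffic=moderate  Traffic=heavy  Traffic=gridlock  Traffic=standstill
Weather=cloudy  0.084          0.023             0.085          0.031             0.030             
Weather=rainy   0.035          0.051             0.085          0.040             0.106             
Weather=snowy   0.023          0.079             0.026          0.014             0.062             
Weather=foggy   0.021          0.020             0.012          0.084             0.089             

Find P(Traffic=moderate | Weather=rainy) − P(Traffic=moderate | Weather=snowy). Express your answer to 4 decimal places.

-0.2264

P(Weather=rainy) = 0.035 + 0.051 + 0.085 + 0.040 + 0.106 = 0.317; P(Traffic=moderate | Weather=rainy) = 0.051/0.317 = 0.16088.
P(Weather=snowy) = 0.023 + 0.079 + 0.026 + 0.014 + 0.062 = 0.204; P(Traffic=moderate | Weather=snowy) = 0.079/0.204 = 0.38725.
Difference = -0.2264.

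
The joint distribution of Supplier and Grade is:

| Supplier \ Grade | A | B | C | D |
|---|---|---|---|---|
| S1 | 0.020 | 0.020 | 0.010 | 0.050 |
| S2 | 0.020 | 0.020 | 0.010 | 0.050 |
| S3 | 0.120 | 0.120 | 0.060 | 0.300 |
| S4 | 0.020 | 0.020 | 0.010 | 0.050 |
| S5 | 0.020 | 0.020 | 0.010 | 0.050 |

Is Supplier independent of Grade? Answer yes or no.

yes

Every cell satisfies P(Supplier,Grade) = P(Supplier)·P(Grade). For instance P(Supplier=S3) = 0.600, P(Grade=A) = 0.200, and 0.600×0.200 = 0.120 matches the joint entry. So Supplier and Grade are independent.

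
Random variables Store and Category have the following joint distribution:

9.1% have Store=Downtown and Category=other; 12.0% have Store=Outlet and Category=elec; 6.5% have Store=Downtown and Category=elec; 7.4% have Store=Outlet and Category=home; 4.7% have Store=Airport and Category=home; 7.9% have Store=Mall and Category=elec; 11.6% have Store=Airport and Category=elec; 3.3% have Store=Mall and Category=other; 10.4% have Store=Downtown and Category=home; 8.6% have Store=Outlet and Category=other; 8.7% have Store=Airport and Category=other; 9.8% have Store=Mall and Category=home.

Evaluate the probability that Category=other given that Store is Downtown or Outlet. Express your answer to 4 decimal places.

P(Store=Downtown) = 0.065 + 0.104 + 0.091 = 0.260.
P(Store=Outlet) = 0.120 + 0.074 + 0.086 = 0.280.
P(Store ∈ {Downtown, Outlet}) = 0.260 + 0.280 = 0.540; P(Category=other, Store ∈ {Downtown, Outlet}) = 0.091 + 0.086 = 0.177.
P(Category=other | Store ∈ {Downtown, Outlet}) = 0.177/0.540 = 0.3278.

0.3278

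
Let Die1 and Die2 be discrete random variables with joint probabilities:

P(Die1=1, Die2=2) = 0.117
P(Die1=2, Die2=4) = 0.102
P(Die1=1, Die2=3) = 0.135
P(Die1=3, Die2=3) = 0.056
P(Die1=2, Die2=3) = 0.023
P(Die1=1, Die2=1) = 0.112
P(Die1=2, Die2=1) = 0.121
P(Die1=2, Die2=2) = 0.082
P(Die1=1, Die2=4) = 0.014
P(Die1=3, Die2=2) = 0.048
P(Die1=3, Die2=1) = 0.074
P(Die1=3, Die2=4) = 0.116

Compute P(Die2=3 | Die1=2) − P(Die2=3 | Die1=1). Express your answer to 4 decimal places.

-0.2870

P(Die1=2) = 0.121 + 0.082 + 0.023 + 0.102 = 0.328; P(Die2=3 | Die1=2) = 0.023/0.328 = 0.07012.
P(Die1=1) = 0.112 + 0.117 + 0.135 + 0.014 = 0.378; P(Die2=3 | Die1=1) = 0.135/0.378 = 0.35714.
Difference = -0.2870.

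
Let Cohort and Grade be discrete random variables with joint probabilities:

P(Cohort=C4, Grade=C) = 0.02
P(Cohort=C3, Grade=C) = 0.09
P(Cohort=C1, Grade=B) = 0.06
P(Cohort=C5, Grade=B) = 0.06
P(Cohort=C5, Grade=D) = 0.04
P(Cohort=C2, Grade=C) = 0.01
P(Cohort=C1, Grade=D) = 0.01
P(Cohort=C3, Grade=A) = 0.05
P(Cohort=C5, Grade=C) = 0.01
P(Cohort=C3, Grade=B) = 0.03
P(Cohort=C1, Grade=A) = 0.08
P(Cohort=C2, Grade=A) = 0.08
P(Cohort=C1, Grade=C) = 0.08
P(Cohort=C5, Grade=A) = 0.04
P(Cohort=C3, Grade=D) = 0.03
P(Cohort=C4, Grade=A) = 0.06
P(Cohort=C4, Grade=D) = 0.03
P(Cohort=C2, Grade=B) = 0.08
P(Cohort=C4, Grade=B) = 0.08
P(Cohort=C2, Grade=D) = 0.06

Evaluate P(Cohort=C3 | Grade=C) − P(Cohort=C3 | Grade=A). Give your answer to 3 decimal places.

0.267

P(Grade=C) = 0.08 + 0.01 + 0.09 + 0.02 + 0.01 = 0.21; P(Cohort=C3 | Grade=C) = 0.09/0.21 = 0.4286.
P(Grade=A) = 0.08 + 0.08 + 0.05 + 0.06 + 0.04 = 0.31; P(Cohort=C3 | Grade=A) = 0.05/0.31 = 0.1613.
Difference = 0.267.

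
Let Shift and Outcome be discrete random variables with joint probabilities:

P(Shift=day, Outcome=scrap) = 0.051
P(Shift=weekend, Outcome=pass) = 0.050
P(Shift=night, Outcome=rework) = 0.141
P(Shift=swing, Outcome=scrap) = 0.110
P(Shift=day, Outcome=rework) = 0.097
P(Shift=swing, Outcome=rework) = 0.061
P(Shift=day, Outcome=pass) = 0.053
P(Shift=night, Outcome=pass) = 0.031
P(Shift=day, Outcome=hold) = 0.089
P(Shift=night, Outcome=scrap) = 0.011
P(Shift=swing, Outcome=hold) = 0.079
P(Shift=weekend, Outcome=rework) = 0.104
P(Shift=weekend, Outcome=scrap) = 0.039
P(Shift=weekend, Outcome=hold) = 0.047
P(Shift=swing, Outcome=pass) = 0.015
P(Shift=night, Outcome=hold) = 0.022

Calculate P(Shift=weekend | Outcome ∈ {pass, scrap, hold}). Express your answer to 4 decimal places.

0.2278

P(Outcome=pass) = 0.053 + 0.015 + 0.031 + 0.050 = 0.149.
P(Outcome=scrap) = 0.051 + 0.110 + 0.011 + 0.039 = 0.211.
P(Outcome=hold) = 0.089 + 0.079 + 0.022 + 0.047 = 0.237.
P(Outcome ∈ {pass, scrap, hold}) = 0.149 + 0.211 + 0.237 = 0.597; P(Shift=weekend, Outcome ∈ {pass, scrap, hold}) = 0.050 + 0.039 + 0.047 = 0.136.
P(Shift=weekend | Outcome ∈ {pass, scrap, hold}) = 0.136/0.597 = 0.2278.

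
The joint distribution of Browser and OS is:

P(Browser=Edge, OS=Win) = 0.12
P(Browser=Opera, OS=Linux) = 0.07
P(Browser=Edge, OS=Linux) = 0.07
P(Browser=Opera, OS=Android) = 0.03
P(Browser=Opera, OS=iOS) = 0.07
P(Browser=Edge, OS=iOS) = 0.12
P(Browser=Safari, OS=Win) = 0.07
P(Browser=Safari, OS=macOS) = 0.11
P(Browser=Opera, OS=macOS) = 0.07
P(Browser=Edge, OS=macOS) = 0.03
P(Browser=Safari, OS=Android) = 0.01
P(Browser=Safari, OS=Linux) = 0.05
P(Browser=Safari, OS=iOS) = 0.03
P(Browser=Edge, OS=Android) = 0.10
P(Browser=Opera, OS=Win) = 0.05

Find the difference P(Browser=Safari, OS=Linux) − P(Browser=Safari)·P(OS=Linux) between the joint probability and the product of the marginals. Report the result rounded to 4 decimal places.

-0.0013

P(Browser=Safari) = 0.07 + 0.11 + 0.05 + 0.03 + 0.01 = 0.27.
P(OS=Linux) = 0.05 + 0.07 + 0.07 = 0.19.
P(Browser=Safari, OS=Linux) − P(Browser=Safari)P(OS=Linux) = 0.05 − 0.27×0.19 = -0.0013.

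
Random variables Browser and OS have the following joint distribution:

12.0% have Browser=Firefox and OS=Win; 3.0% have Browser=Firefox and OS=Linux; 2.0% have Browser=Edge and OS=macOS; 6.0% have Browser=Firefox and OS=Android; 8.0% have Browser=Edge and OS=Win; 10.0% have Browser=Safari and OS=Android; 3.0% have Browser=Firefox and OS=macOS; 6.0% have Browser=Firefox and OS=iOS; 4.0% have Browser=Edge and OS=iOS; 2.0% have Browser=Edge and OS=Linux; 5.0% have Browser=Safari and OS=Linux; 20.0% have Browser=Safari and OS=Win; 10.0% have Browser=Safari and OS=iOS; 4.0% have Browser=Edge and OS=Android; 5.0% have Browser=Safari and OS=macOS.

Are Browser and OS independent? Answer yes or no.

yes

Every cell satisfies P(Browser,OS) = P(Browser)·P(OS). For instance P(Browser=Safari) = 0.500, P(OS=Android) = 0.200, and 0.500×0.200 = 0.100 matches the joint entry. So Browser and OS are independent.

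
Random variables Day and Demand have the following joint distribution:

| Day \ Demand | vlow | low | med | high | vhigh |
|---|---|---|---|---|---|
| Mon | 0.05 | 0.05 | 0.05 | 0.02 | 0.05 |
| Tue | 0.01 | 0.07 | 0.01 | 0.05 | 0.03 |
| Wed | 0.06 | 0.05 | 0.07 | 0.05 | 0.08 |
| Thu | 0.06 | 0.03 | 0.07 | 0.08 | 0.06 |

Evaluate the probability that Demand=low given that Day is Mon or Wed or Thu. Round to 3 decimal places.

0.157

P(Day=Mon) = 0.05 + 0.05 + 0.05 + 0.02 + 0.05 = 0.22.
P(Day=Wed) = 0.06 + 0.05 + 0.07 + 0.05 + 0.08 = 0.31.
P(Day=Thu) = 0.06 + 0.03 + 0.07 + 0.08 + 0.06 = 0.30.
P(Day ∈ {Mon, Wed, Thu}) = 0.22 + 0.31 + 0.30 = 0.83; P(Demand=low, Day ∈ {Mon, Wed, Thu}) = 0.05 + 0.05 + 0.03 = 0.13.
P(Demand=low | Day ∈ {Mon, Wed, Thu}) = 0.13/0.83 = 0.157.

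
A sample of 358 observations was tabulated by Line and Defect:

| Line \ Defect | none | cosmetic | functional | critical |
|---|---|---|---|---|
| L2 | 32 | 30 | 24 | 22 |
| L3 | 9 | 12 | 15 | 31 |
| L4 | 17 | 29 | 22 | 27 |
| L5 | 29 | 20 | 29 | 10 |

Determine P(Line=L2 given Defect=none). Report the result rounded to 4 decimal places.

0.3678

Total with Defect=none: 32 + 9 + 17 + 29 = 87.
P(Line=L2 | Defect=none) = 32/87 = 0.3678.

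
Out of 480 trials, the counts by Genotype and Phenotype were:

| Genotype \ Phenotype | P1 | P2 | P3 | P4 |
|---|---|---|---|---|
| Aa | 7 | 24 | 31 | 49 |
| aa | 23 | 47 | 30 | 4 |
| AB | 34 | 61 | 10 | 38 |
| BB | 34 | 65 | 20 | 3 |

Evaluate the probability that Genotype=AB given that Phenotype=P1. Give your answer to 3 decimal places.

0.347

Total with Phenotype=P1: 7 + 23 + 34 + 34 = 98.
P(Genotype=AB | Phenotype=P1) = 34/98 = 0.347.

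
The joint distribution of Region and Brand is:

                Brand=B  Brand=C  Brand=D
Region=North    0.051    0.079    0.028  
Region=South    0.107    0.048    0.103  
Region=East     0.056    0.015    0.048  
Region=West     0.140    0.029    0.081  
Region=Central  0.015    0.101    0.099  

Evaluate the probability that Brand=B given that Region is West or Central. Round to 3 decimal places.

0.333

P(Region=West) = 0.140 + 0.029 + 0.081 = 0.250.
P(Region=Central) = 0.015 + 0.101 + 0.099 = 0.215.
P(Region ∈ {West, Central}) = 0.250 + 0.215 = 0.465; P(Brand=B, Region ∈ {West, Central}) = 0.140 + 0.015 = 0.155.
P(Brand=B | Region ∈ {West, Central}) = 0.155/0.465 = 0.333.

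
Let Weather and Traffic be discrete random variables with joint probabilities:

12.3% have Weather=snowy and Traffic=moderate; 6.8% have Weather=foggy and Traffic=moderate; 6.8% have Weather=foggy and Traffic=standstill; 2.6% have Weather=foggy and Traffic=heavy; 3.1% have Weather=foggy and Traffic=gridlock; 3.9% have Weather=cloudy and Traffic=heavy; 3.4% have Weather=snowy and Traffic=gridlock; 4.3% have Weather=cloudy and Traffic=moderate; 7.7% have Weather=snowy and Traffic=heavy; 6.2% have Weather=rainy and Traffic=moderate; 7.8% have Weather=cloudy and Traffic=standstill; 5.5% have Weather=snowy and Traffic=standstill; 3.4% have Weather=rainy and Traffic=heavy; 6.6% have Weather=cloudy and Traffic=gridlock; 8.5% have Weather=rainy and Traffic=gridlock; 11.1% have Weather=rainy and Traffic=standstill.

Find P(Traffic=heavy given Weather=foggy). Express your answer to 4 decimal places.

P(Weather=foggy) = 0.068 + 0.026 + 0.031 + 0.068 = 0.193.
P(Traffic=heavy | Weather=foggy) = 0.026/0.193 = 0.1347.

0.1347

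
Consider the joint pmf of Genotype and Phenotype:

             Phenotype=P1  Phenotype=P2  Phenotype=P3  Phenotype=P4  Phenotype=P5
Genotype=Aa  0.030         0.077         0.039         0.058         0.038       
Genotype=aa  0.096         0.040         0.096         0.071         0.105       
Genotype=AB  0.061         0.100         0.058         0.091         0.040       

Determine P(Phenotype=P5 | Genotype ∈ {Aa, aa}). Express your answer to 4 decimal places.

0.2200

P(Genotype=Aa) = 0.030 + 0.077 + 0.039 + 0.058 + 0.038 = 0.242.
P(Genotype=aa) = 0.096 + 0.040 + 0.096 + 0.071 + 0.105 = 0.408.
P(Genotype ∈ {Aa, aa}) = 0.242 + 0.408 = 0.650; P(Phenotype=P5, Genotype ∈ {Aa, aa}) = 0.038 + 0.105 = 0.143.
P(Phenotype=P5 | Genotype ∈ {Aa, aa}) = 0.143/0.650 = 0.2200.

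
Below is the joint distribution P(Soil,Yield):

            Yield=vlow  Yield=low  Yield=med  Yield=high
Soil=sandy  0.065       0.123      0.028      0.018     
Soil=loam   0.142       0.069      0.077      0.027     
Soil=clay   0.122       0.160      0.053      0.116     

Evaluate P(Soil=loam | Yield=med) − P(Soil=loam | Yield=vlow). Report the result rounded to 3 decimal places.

0.056

P(Yield=med) = 0.028 + 0.077 + 0.053 = 0.158; P(Soil=loam | Yield=med) = 0.077/0.158 = 0.4873.
P(Yield=vlow) = 0.065 + 0.142 + 0.122 = 0.329; P(Soil=loam | Yield=vlow) = 0.142/0.329 = 0.4316.
Difference = 0.056.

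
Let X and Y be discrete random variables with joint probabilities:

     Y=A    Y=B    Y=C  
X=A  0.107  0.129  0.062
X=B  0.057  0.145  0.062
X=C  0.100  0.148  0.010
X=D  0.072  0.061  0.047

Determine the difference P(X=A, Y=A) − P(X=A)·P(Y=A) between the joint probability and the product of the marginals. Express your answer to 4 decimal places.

P(X=A) = 0.107 + 0.129 + 0.062 = 0.298.
P(Y=A) = 0.107 + 0.057 + 0.100 + 0.072 = 0.336.
P(X=A, Y=A) − P(X=A)P(Y=A) = 0.107 − 0.298×0.336 = 0.0069.

0.0069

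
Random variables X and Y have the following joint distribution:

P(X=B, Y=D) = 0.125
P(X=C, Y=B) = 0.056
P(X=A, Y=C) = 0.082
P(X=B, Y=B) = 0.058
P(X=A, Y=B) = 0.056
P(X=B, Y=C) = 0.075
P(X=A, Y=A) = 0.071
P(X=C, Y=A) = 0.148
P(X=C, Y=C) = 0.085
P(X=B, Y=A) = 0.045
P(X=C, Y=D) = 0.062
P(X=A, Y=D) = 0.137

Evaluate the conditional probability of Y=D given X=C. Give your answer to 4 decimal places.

P(X=C) = 0.148 + 0.056 + 0.085 + 0.062 = 0.351.
P(Y=D | X=C) = 0.062/0.351 = 0.1766.

0.1766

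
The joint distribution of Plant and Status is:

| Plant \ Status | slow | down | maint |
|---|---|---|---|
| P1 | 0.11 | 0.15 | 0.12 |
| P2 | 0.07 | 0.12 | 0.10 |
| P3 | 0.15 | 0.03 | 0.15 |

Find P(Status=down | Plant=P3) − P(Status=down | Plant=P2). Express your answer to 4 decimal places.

-0.3229

P(Plant=P3) = 0.15 + 0.03 + 0.15 = 0.33; P(Status=down | Plant=P3) = 0.03/0.33 = 0.09091.
P(Plant=P2) = 0.07 + 0.12 + 0.10 = 0.29; P(Status=down | Plant=P2) = 0.12/0.29 = 0.41379.
Difference = -0.3229.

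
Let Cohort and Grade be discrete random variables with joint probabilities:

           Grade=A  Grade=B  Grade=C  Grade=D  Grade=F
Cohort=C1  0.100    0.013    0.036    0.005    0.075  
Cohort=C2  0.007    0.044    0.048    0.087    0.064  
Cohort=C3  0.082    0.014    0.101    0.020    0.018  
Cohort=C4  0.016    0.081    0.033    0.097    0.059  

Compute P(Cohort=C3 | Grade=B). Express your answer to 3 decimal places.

0.092

P(Grade=B) = 0.013 + 0.044 + 0.014 + 0.081 = 0.152.
P(Cohort=C3 | Grade=B) = 0.014/0.152 = 0.092.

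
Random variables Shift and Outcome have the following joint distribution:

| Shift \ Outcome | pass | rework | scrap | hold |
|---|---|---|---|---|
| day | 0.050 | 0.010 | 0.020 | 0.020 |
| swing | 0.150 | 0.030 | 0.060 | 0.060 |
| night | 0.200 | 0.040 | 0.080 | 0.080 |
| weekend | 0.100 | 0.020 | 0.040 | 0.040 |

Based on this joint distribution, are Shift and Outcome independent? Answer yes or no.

Every cell satisfies P(Shift,Outcome) = P(Shift)·P(Outcome). For instance P(Shift=weekend) = 0.200, P(Outcome=scrap) = 0.200, and 0.200×0.200 = 0.040 matches the joint entry. So Shift and Outcome are independent.

yes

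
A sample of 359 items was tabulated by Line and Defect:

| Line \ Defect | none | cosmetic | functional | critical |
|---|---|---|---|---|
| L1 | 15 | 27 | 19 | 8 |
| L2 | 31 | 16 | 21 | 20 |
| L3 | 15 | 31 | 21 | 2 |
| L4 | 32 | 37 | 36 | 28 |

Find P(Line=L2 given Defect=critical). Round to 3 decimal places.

0.345

Total with Defect=critical: 8 + 20 + 2 + 28 = 58.
P(Line=L2 | Defect=critical) = 20/58 = 0.345.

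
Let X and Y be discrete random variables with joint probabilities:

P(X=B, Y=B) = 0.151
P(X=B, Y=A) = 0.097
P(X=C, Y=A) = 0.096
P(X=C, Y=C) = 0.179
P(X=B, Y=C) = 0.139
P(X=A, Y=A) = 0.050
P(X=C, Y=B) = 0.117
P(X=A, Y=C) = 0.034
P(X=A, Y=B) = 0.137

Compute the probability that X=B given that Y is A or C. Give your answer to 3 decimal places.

P(Y=A) = 0.050 + 0.097 + 0.096 = 0.243.
P(Y=C) = 0.034 + 0.139 + 0.179 = 0.352.
P(Y ∈ {A, C}) = 0.243 + 0.352 = 0.595; P(X=B, Y ∈ {A, C}) = 0.097 + 0.139 = 0.236.
P(X=B | Y ∈ {A, C}) = 0.236/0.595 = 0.397.

0.397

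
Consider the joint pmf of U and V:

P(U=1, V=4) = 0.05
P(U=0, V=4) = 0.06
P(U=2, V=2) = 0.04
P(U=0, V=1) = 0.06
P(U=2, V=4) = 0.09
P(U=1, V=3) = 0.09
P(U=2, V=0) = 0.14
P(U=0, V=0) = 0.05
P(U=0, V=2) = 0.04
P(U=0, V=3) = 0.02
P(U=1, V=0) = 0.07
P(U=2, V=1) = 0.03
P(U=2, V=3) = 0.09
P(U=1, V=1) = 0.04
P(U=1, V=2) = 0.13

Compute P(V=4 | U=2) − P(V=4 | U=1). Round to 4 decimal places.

P(U=2) = 0.14 + 0.03 + 0.04 + 0.09 + 0.09 = 0.39; P(V=4 | U=2) = 0.09/0.39 = 0.23077.
P(U=1) = 0.07 + 0.04 + 0.13 + 0.09 + 0.05 = 0.38; P(V=4 | U=1) = 0.05/0.38 = 0.13158.
Difference = 0.0992.

0.0992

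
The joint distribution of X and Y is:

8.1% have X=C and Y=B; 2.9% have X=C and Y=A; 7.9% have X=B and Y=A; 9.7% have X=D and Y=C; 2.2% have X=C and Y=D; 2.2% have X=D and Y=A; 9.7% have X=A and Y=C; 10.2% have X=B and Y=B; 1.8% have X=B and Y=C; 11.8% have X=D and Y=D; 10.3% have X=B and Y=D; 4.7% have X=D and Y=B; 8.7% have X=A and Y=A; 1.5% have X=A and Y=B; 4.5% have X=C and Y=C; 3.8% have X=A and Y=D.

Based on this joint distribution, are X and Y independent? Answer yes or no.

P(X=B) = 0.302 and P(Y=C) = 0.257, so their product is 0.07761, but P(X=B, Y=C) = 0.018. Since these differ, X and Y are not independent.

no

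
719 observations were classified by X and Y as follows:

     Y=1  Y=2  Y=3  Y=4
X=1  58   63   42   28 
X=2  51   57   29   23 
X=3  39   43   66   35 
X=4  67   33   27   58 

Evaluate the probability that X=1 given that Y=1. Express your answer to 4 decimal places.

0.2698

Total with Y=1: 58 + 51 + 39 + 67 = 215.
P(X=1 | Y=1) = 58/215 = 0.2698.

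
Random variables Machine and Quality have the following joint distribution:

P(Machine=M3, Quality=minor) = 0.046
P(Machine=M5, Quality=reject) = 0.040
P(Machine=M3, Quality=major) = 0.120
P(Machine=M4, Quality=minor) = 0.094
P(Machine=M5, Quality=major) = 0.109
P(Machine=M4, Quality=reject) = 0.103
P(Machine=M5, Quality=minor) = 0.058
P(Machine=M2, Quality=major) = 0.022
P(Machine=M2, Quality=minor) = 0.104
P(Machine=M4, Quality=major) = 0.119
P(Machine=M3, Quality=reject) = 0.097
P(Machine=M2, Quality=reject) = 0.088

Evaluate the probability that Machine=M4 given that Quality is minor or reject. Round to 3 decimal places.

0.313

P(Quality=minor) = 0.104 + 0.046 + 0.094 + 0.058 = 0.302.
P(Quality=reject) = 0.088 + 0.097 + 0.103 + 0.040 = 0.328.
P(Quality ∈ {minor, reject}) = 0.302 + 0.328 = 0.630; P(Machine=M4, Quality ∈ {minor, reject}) = 0.094 + 0.103 = 0.197.
P(Machine=M4 | Quality ∈ {minor, reject}) = 0.197/0.630 = 0.313.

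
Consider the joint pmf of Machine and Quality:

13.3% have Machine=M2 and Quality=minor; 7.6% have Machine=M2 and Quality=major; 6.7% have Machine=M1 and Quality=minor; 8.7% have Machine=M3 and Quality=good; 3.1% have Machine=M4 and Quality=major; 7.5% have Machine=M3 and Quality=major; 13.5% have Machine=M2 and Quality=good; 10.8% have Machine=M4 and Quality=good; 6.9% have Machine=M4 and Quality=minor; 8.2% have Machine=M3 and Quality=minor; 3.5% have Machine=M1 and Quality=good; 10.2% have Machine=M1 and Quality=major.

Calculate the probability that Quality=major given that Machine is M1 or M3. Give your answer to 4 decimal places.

P(Machine=M1) = 0.035 + 0.067 + 0.102 = 0.204.
P(Machine=M3) = 0.087 + 0.082 + 0.075 = 0.244.
P(Machine ∈ {M1, M3}) = 0.204 + 0.244 = 0.448; P(Quality=major, Machine ∈ {M1, M3}) = 0.102 + 0.075 = 0.177.
P(Quality=major | Machine ∈ {M1, M3}) = 0.177/0.448 = 0.3951.

0.3951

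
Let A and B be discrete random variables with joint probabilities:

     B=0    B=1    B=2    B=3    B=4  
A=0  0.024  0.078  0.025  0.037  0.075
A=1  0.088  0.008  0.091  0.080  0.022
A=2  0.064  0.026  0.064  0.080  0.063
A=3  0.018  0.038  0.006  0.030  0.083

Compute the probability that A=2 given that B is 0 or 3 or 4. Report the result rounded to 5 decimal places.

0.31175

P(B=0) = 0.024 + 0.088 + 0.064 + 0.018 = 0.194.
P(B=3) = 0.037 + 0.080 + 0.080 + 0.030 = 0.227.
P(B=4) = 0.075 + 0.022 + 0.063 + 0.083 = 0.243.
P(B ∈ {0, 3, 4}) = 0.194 + 0.227 + 0.243 = 0.664; P(A=2, B ∈ {0, 3, 4}) = 0.064 + 0.080 + 0.063 = 0.207.
P(A=2 | B ∈ {0, 3, 4}) = 0.207/0.664 = 0.31175.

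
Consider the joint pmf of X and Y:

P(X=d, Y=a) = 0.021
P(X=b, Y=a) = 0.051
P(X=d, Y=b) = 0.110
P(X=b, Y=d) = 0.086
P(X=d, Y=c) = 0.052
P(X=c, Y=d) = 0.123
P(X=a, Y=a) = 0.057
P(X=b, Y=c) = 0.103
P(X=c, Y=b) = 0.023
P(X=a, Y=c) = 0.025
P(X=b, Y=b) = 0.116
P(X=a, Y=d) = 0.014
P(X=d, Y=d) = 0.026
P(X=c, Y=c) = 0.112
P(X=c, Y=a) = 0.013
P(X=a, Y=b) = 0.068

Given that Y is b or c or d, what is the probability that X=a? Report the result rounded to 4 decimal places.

0.1247

P(Y=b) = 0.068 + 0.116 + 0.023 + 0.110 = 0.317.
P(Y=c) = 0.025 + 0.103 + 0.112 + 0.052 = 0.292.
P(Y=d) = 0.014 + 0.086 + 0.123 + 0.026 = 0.249.
P(Y ∈ {b, c, d}) = 0.317 + 0.292 + 0.249 = 0.858; P(X=a, Y ∈ {b, c, d}) = 0.068 + 0.025 + 0.014 = 0.107.
P(X=a | Y ∈ {b, c, d}) = 0.107/0.858 = 0.1247.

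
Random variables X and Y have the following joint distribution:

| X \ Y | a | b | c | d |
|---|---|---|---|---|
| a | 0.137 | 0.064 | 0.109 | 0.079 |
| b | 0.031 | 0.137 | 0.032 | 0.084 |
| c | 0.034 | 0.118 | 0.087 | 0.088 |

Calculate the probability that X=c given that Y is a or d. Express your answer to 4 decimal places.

0.2693

P(Y=a) = 0.137 + 0.031 + 0.034 = 0.202.
P(Y=d) = 0.079 + 0.084 + 0.088 = 0.251.
P(Y ∈ {a, d}) = 0.202 + 0.251 = 0.453; P(X=c, Y ∈ {a, d}) = 0.034 + 0.088 = 0.122.
P(X=c | Y ∈ {a, d}) = 0.122/0.453 = 0.2693.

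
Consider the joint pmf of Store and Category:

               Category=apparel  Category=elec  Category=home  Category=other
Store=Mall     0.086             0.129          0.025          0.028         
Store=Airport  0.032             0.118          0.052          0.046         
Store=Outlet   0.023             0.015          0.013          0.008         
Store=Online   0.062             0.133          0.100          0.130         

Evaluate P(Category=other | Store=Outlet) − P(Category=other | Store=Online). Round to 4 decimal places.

-0.1703

P(Store=Outlet) = 0.023 + 0.015 + 0.013 + 0.008 = 0.059; P(Category=other | Store=Outlet) = 0.008/0.059 = 0.13559.
P(Store=Online) = 0.062 + 0.133 + 0.100 + 0.130 = 0.425; P(Category=other | Store=Online) = 0.130/0.425 = 0.30588.
Difference = -0.1703.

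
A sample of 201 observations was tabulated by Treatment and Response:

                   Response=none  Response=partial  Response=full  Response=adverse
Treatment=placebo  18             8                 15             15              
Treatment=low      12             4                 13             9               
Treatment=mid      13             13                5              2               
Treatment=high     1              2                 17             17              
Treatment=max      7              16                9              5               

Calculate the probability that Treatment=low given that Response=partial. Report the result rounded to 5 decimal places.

0.09302

Total with Response=partial: 8 + 4 + 13 + 2 + 16 = 43.
P(Treatment=low | Response=partial) = 4/43 = 0.09302.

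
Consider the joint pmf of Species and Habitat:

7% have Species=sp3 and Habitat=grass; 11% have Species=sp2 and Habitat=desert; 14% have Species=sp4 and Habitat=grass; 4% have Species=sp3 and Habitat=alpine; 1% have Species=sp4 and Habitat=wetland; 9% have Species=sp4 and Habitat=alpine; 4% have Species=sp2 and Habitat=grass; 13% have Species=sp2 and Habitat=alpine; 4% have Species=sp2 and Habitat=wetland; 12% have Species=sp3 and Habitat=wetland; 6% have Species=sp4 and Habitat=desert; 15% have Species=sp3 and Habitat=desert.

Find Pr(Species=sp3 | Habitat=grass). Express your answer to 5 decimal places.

0.28000

P(Habitat=grass) = 0.04 + 0.07 + 0.14 = 0.25.
P(Species=sp3 | Habitat=grass) = 0.07/0.25 = 0.28000.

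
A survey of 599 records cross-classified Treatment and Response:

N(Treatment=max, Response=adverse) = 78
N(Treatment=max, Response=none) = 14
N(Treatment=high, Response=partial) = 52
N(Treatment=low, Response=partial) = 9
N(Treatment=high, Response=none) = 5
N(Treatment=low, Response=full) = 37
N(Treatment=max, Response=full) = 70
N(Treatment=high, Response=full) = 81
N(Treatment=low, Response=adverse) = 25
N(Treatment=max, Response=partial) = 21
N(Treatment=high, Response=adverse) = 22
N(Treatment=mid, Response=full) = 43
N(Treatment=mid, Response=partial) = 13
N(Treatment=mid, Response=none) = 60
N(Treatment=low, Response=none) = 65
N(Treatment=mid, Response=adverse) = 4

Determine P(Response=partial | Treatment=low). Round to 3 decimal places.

Total with Treatment=low: 65 + 9 + 37 + 25 = 136.
P(Response=partial | Treatment=low) = 9/136 = 0.066.

0.066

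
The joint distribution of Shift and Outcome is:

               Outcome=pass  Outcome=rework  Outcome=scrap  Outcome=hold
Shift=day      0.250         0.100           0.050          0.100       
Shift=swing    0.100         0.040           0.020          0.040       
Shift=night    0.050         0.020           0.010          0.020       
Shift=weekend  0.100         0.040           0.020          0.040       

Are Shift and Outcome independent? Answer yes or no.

Every cell satisfies P(Shift,Outcome) = P(Shift)·P(Outcome). For instance P(Shift=swing) = 0.200, P(Outcome=rework) = 0.200, and 0.200×0.200 = 0.040 matches the joint entry. So Shift and Outcome are independent.

yes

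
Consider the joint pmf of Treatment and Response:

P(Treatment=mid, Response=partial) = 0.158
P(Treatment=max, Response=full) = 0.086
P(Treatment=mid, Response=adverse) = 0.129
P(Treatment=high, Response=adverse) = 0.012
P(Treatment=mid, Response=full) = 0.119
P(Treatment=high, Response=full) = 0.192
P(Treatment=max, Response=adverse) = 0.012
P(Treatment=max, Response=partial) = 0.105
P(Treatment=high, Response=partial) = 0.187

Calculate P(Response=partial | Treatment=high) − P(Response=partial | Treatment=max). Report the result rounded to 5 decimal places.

P(Treatment=high) = 0.187 + 0.192 + 0.012 = 0.391; P(Response=partial | Treatment=high) = 0.187/0.391 = 0.478261.
P(Treatment=max) = 0.105 + 0.086 + 0.012 = 0.203; P(Response=partial | Treatment=max) = 0.105/0.203 = 0.517241.
Difference = -0.03898.

-0.03898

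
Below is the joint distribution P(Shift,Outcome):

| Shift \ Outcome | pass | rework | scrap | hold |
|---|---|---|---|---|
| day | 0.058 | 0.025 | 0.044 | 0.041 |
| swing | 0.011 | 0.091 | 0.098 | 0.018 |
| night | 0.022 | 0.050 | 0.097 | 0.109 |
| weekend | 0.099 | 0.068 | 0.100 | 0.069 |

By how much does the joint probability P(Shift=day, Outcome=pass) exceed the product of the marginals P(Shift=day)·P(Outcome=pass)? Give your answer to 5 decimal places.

0.02608

P(Shift=day) = 0.058 + 0.025 + 0.044 + 0.041 = 0.168.
P(Outcome=pass) = 0.058 + 0.011 + 0.022 + 0.099 = 0.190.
P(Shift=day, Outcome=pass) − P(Shift=day)P(Outcome=pass) = 0.058 − 0.168×0.190 = 0.02608.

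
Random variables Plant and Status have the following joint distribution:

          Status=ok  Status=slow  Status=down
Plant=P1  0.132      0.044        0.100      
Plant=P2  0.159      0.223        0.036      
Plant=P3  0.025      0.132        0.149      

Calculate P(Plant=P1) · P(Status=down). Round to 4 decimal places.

0.0787

P(Plant=P1) = 0.132 + 0.044 + 0.100 = 0.276.
P(Status=down) = 0.100 + 0.036 + 0.149 = 0.285.
Product: 0.276 × 0.285 = 0.0787.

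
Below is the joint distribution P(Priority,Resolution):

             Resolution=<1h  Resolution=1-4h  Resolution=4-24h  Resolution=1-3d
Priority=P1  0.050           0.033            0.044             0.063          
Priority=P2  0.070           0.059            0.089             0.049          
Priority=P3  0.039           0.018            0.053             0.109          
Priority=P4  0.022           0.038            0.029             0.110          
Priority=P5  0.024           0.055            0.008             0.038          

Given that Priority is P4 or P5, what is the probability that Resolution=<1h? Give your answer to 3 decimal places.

P(Priority=P4) = 0.022 + 0.038 + 0.029 + 0.110 = 0.199.
P(Priority=P5) = 0.024 + 0.055 + 0.008 + 0.038 = 0.125.
P(Priority ∈ {P4, P5}) = 0.199 + 0.125 = 0.324; P(Resolution=<1h, Priority ∈ {P4, P5}) = 0.022 + 0.024 = 0.046.
P(Resolution=<1h | Priority ∈ {P4, P5}) = 0.046/0.324 = 0.142.

0.142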